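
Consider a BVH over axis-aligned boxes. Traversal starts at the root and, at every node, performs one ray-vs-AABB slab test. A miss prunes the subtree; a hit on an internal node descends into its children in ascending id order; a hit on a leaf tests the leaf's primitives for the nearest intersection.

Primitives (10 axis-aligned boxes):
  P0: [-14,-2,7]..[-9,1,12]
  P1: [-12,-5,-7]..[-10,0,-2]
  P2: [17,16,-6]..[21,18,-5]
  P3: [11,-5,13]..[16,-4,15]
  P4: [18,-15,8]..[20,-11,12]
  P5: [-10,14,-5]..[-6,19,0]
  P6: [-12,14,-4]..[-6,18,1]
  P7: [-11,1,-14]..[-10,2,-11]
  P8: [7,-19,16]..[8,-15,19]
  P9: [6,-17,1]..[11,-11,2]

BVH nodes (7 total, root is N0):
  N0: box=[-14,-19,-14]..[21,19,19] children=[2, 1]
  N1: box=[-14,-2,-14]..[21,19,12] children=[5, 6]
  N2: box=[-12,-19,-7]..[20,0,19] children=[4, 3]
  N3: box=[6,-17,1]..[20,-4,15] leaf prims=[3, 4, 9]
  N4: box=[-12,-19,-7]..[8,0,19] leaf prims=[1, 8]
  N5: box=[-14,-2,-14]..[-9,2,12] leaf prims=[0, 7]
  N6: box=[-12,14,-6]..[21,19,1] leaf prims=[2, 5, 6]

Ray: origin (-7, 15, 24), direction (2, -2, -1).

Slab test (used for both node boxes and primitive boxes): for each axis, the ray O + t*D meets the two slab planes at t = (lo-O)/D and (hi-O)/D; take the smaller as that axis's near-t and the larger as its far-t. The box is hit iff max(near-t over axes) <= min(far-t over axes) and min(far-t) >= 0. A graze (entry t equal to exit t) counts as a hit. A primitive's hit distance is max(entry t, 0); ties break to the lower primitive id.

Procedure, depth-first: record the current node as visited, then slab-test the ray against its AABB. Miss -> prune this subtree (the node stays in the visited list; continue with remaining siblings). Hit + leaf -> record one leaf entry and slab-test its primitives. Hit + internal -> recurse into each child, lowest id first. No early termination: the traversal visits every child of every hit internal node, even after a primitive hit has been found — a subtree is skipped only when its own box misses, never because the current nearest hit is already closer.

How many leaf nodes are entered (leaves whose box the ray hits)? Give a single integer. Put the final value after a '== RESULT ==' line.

Walk:
N0 x:[-7/2,14] y:[-2,17] z:[5,38] -> hit [5,14], descend [1, 2]
  N1 x:[-7/2,14] y:[-2,17/2] z:[12,38] -> miss, prune
  N2 x:[-5/2,27/2] y:[15/2,17] z:[5,31] -> hit [15/2,27/2], descend [3, 4]
    N3 x:[13/2,27/2] y:[19/2,16] z:[9,23] -> hit [19/2,27/2] leaf, test {P3@t=19/2, P4@t=13, P9(miss)}
    N4 x:[-5/2,15/2] y:[15/2,17] z:[5,31] -> hit [15/2,15/2] leaf, test {P1(miss), P8(miss)}

Summary -> nodes [0, 1, 2, 3, 4]; box-tests=5; leaf-entries=2; first=P3

== RESULT ==
2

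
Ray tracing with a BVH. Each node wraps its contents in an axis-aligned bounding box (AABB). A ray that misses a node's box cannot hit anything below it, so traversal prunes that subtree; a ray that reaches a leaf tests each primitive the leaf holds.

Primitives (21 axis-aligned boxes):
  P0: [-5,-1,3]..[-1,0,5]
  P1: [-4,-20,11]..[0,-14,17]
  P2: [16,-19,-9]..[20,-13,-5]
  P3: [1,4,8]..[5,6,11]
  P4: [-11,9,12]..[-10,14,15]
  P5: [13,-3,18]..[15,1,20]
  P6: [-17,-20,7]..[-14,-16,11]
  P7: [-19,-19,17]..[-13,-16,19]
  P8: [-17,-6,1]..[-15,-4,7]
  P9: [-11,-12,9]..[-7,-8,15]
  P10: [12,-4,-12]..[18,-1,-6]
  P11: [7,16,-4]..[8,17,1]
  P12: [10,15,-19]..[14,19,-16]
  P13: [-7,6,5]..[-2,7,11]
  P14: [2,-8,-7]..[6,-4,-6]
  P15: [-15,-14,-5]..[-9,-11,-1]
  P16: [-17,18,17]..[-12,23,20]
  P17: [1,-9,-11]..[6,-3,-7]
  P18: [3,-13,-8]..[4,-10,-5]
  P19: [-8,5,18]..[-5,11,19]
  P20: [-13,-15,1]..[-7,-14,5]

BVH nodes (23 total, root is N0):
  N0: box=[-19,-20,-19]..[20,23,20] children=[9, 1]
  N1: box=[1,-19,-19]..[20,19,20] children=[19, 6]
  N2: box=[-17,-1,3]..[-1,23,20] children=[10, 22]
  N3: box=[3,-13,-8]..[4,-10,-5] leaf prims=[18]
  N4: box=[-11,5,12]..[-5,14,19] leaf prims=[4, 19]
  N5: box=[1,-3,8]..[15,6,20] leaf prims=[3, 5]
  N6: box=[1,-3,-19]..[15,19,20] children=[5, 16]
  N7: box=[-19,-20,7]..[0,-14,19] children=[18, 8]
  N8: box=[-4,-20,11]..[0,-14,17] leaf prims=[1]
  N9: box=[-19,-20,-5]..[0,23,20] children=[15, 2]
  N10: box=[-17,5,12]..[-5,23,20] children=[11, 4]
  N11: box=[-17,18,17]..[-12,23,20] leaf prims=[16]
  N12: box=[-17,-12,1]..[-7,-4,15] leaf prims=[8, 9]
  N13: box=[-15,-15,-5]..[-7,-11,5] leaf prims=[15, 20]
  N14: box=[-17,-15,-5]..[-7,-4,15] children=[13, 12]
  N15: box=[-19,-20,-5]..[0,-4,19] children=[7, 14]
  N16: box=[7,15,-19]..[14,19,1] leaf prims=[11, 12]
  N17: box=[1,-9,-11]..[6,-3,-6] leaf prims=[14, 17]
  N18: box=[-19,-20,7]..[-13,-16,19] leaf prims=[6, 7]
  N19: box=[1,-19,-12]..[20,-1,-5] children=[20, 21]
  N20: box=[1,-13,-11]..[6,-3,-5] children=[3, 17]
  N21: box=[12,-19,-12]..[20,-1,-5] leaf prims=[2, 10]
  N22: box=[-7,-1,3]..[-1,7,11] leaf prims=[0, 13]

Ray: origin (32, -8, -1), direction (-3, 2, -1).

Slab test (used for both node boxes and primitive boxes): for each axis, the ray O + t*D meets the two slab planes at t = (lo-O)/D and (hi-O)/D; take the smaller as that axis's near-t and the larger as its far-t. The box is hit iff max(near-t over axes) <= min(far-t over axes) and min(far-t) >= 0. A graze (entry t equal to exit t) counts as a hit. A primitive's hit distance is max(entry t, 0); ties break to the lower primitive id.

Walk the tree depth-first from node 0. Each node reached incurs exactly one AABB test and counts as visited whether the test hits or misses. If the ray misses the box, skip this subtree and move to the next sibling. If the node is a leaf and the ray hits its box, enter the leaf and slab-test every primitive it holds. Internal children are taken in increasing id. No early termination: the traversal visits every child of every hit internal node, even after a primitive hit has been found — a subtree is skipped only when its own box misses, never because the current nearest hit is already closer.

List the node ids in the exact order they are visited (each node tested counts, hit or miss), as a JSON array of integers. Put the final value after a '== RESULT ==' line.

Walk:
N0 x:[4,17] y:[-6,31/2] z:[-21,18] -> hit [4,31/2], descend [1, 9]
  N1 x:[4,31/3] y:[-11/2,27/2] z:[-21,18] -> hit [4,31/3], descend [6, 19]
    N6 x:[17/3,31/3] y:[5/2,27/2] z:[-21,18] -> hit [17/3,31/3], descend [5, 16]
      N5 x:[17/3,31/3] y:[5/2,7] z:[-21,-9] -> miss, prune
      N16 x:[6,25/3] y:[23/2,27/2] z:[-2,18] -> miss, prune
    N19 x:[4,31/3] y:[-11/2,7/2] z:[4,11] -> miss, prune
  N9 x:[32/3,17] y:[-6,31/2] z:[-21,4] -> miss, prune

7 AABB tests over nodes [0, 1, 6, 5, 16, 19, 9]; 0 leaves entered; closest miss.

== RESULT ==
[0, 1, 6, 5, 16, 19, 9]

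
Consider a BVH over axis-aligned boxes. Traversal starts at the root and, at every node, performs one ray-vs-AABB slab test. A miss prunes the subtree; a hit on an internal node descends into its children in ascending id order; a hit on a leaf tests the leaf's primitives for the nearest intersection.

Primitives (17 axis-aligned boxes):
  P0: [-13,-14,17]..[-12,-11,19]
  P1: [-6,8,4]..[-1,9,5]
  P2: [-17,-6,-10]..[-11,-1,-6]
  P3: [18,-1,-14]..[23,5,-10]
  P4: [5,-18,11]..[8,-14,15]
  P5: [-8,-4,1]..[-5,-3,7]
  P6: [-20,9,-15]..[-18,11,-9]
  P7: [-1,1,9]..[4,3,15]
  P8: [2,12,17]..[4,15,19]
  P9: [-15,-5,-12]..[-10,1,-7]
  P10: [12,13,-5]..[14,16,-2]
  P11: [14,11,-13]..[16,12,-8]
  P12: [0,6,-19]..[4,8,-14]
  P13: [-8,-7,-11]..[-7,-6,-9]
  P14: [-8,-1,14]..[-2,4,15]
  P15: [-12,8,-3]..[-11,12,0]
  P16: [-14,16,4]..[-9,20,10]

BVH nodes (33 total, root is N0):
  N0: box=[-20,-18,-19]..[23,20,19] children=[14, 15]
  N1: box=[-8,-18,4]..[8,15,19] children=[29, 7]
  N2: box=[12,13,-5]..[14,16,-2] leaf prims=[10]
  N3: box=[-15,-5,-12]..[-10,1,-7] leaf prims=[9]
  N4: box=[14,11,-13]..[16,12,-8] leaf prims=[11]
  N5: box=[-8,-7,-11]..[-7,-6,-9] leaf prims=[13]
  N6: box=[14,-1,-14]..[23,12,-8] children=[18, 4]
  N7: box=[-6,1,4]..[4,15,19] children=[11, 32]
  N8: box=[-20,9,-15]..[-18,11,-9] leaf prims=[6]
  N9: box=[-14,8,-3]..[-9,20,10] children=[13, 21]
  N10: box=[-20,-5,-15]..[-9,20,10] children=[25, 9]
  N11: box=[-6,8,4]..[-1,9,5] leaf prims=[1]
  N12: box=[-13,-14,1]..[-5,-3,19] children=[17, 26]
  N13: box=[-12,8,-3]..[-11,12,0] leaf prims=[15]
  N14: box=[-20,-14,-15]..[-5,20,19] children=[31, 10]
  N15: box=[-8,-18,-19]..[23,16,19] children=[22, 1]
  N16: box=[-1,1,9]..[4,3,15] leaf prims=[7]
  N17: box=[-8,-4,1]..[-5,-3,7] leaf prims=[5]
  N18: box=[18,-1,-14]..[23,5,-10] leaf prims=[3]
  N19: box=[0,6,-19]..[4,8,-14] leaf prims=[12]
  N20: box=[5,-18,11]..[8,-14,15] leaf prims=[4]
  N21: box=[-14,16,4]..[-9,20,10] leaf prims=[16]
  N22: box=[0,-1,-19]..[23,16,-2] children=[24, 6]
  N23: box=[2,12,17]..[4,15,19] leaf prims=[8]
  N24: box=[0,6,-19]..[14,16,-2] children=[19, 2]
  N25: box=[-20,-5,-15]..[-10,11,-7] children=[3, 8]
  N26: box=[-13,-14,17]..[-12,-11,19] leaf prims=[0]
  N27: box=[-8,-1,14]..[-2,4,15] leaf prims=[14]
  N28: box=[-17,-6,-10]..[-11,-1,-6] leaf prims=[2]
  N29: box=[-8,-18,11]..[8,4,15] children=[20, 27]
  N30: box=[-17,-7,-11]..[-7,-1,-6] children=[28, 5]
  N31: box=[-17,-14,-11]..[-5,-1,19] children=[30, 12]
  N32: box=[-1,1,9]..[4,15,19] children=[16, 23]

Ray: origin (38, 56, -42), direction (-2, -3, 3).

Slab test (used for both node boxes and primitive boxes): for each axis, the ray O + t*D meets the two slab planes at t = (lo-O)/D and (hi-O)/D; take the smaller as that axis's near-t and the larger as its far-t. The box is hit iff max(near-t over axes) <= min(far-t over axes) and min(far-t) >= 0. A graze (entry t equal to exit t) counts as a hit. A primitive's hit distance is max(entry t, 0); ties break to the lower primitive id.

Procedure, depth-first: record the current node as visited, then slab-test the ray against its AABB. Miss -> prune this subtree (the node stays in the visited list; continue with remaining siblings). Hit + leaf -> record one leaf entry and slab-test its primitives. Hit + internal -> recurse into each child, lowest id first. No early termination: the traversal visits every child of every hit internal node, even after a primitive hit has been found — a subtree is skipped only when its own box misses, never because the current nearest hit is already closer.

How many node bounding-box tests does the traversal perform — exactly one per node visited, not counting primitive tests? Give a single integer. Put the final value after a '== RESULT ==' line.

Traverse from the root:
N0 x:[15/2,29] y:[12,74/3] z:[23/3,61/3] -> hit [12,61/3], descend [14, 15]
  N14 x:[43/2,29] y:[12,70/3] z:[9,61/3] -> miss, prune
  N15 x:[15/2,23] y:[40/3,74/3] z:[23/3,61/3] -> hit [40/3,61/3], descend [1, 22]
    N1 x:[15,23] y:[41/3,74/3] z:[46/3,61/3] -> hit [46/3,61/3], descend [7, 29]
      N7 x:[17,22] y:[41/3,55/3] z:[46/3,61/3] -> hit [17,55/3], descend [11, 32]
        N11 x:[39/2,22] y:[47/3,16] z:[46/3,47/3] -> miss, prune
        N32 x:[17,39/2] y:[41/3,55/3] z:[17,61/3] -> hit [17,55/3], descend [16, 23]
          N16 x:[17,39/2] y:[53/3,55/3] z:[17,19] -> hit [53/3,55/3] leaf, test {P7@t=53/3}
          N23 x:[17,18] y:[41/3,44/3] z:[59/3,61/3] -> miss, prune
      N29 x:[15,23] y:[52/3,74/3] z:[53/3,19] -> hit [53/3,19], descend [20, 27]
        N20 x:[15,33/2] y:[70/3,74/3] z:[53/3,19] -> miss, prune
        N27 x:[20,23] y:[52/3,19] z:[56/3,19] -> miss, prune
    N22 x:[15/2,19] y:[40/3,19] z:[23/3,40/3] -> hit [40/3,40/3], descend [6, 24]
      N6 x:[15/2,12] y:[44/3,19] z:[28/3,34/3] -> miss, prune
      N24 x:[12,19] y:[40/3,50/3] z:[23/3,40/3] -> hit [40/3,40/3], descend [2, 19]
        N2 x:[12,13] y:[40/3,43/3] z:[37/3,40/3] -> miss, prune
        N19 x:[17,19] y:[16,50/3] z:[23/3,28/3] -> miss, prune

Visited [0, 14, 15, 1, 7, 11, 32, 16, 23, 29, 20, 27, 22, 6, 24, 2, 19]. Tests: 17 box, 1 leaf. Nearest: P7.

== RESULT ==
17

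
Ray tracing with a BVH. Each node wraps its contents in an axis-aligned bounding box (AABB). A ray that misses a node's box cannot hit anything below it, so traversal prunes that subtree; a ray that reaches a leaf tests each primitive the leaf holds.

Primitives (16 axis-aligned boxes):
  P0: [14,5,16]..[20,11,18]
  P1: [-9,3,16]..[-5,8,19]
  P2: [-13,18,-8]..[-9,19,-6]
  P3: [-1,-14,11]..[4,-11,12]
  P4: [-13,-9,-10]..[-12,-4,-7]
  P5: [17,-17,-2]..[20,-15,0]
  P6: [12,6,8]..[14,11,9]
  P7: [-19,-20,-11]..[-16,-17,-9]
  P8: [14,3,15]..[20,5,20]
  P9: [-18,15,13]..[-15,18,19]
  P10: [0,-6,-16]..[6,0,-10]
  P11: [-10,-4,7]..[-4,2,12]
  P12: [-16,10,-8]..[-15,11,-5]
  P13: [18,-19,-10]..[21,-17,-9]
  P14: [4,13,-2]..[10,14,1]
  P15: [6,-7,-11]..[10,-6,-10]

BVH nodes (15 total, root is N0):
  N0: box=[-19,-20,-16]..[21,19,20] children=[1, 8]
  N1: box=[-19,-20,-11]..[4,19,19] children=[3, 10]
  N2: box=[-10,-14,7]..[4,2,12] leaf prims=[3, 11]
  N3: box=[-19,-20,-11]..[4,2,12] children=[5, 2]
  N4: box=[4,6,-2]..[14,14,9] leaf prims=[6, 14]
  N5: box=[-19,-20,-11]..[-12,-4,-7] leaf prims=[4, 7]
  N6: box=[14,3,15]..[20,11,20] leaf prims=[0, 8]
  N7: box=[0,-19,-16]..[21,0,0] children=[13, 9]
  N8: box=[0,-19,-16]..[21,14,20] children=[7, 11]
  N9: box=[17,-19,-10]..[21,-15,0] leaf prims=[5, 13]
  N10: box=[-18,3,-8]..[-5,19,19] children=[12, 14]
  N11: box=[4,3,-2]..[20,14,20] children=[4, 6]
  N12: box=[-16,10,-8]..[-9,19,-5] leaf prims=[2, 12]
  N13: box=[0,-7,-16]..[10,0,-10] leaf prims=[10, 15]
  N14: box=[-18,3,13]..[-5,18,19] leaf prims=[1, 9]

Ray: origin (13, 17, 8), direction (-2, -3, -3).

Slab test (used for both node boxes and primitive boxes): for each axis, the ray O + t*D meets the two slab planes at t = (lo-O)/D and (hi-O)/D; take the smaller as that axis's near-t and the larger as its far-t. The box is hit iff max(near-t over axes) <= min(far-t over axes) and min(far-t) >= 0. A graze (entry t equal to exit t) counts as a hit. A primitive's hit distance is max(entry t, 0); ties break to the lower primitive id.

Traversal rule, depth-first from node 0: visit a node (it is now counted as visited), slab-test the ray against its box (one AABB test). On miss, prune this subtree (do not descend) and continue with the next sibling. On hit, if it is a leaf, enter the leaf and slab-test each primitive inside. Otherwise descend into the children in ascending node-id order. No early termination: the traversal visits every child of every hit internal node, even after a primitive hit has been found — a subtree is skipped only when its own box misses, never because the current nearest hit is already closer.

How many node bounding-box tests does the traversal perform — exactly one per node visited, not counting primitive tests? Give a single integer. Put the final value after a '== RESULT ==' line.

Walk:
N0 x:[-4,16] y:[-2/3,37/3] z:[-4,8] -> hit [-2/3,8], descend [1, 8]
  N1 x:[9/2,16] y:[-2/3,37/3] z:[-11/3,19/3] -> hit [9/2,19/3], descend [3, 10]
    N3 x:[9/2,16] y:[5,37/3] z:[-4/3,19/3] -> hit [5,19/3], descend [2, 5]
      N2 x:[9/2,23/2] y:[5,31/3] z:[-4/3,1/3] -> miss, prune
      N5 x:[25/2,16] y:[7,37/3] z:[5,19/3] -> miss, prune
    N10 x:[9,31/2] y:[-2/3,14/3] z:[-11/3,16/3] -> miss, prune
  N8 x:[-4,13/2] y:[1,12] z:[-4,8] -> hit [1,13/2], descend [7, 11]
    N7 x:[-4,13/2] y:[17/3,12] z:[8/3,8] -> hit [17/3,13/2], descend [9, 13]
      N9 x:[-4,-2] y:[32/3,12] z:[8/3,6] -> miss, prune
      N13 x:[3/2,13/2] y:[17/3,8] z:[6,8] -> hit [6,13/2] leaf, test {P10@t=6, P15(miss)}
    N11 x:[-7/2,9/2] y:[1,14/3] z:[-4,10/3] -> hit [1,10/3], descend [4, 6]
      N4 x:[-1/2,9/2] y:[1,11/3] z:[-1/3,10/3] -> hit [1,10/3] leaf, test {P6(miss), P14(miss)}
      N6 x:[-7/2,-1/2] y:[2,14/3] z:[-4,-7/3] -> miss, prune

order=[0, 1, 3, 2, 5, 10, 8, 7, 9, 13, 11, 4, 6]  |boxes|=13  |leaves|=2  hit=P10

== RESULT ==
13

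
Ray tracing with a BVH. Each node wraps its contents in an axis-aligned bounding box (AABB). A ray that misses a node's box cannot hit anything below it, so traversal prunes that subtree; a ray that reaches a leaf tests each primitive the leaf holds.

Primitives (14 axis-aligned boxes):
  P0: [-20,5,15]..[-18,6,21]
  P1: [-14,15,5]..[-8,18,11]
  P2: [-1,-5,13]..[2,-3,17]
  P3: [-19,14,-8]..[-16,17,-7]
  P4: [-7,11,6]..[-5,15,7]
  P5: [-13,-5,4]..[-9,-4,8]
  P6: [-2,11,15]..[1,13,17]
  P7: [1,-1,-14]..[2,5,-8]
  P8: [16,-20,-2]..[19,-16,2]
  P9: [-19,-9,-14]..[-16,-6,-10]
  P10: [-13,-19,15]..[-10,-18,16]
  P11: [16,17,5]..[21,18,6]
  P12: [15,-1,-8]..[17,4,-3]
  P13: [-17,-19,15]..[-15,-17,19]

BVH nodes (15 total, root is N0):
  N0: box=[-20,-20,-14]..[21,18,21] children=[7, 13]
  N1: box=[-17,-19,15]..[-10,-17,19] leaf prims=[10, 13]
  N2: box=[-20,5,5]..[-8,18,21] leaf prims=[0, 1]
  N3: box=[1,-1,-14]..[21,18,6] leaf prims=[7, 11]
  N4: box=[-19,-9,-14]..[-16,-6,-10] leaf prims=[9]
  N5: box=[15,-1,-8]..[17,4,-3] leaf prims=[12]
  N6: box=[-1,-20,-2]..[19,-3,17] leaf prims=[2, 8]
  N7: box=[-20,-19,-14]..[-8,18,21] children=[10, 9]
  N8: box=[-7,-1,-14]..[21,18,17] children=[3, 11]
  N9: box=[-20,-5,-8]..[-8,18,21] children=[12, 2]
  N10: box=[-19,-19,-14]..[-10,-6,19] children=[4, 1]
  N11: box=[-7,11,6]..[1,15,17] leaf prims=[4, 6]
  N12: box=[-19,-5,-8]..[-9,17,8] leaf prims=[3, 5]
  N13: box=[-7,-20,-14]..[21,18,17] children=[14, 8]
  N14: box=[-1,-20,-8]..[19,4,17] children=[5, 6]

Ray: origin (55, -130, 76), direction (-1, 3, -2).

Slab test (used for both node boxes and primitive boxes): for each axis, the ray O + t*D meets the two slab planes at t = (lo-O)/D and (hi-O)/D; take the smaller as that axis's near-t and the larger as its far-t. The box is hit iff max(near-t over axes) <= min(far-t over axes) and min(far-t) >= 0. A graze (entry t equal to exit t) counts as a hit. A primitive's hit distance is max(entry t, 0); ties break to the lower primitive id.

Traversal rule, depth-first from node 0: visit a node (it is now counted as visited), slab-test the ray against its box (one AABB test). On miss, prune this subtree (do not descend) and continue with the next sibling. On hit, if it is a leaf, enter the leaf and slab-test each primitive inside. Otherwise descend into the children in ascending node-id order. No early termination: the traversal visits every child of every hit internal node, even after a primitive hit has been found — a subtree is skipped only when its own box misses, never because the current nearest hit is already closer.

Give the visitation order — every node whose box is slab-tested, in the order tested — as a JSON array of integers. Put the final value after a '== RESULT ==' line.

Walk:
N0 x:[34,75] y:[110/3,148/3] z:[55/2,45] -> hit [110/3,45], descend [7, 13]
  N7 x:[63,75] y:[37,148/3] z:[55/2,45] -> miss, prune
  N13 x:[34,62] y:[110/3,148/3] z:[59/2,45] -> hit [110/3,45], descend [8, 14]
    N8 x:[34,62] y:[43,148/3] z:[59/2,45] -> hit [43,45], descend [3, 11]
      N3 x:[34,54] y:[43,148/3] z:[35,45] -> hit [43,45] leaf, test {P7(miss), P11(miss)}
      N11 x:[54,62] y:[47,145/3] z:[59/2,35] -> miss, prune
    N14 x:[36,56] y:[110/3,134/3] z:[59/2,42] -> hit [110/3,42], descend [5, 6]
      N5 x:[38,40] y:[43,134/3] z:[79/2,42] -> miss, prune
      N6 x:[36,56] y:[110/3,127/3] z:[59/2,39] -> hit [110/3,39] leaf, test {P2(miss), P8@t=37}

Visited [0, 7, 13, 8, 3, 11, 14, 5, 6]. Tests: 9 box, 2 leaf. Nearest: P8.

== RESULT ==
[0, 7, 13, 8, 3, 11, 14, 5, 6]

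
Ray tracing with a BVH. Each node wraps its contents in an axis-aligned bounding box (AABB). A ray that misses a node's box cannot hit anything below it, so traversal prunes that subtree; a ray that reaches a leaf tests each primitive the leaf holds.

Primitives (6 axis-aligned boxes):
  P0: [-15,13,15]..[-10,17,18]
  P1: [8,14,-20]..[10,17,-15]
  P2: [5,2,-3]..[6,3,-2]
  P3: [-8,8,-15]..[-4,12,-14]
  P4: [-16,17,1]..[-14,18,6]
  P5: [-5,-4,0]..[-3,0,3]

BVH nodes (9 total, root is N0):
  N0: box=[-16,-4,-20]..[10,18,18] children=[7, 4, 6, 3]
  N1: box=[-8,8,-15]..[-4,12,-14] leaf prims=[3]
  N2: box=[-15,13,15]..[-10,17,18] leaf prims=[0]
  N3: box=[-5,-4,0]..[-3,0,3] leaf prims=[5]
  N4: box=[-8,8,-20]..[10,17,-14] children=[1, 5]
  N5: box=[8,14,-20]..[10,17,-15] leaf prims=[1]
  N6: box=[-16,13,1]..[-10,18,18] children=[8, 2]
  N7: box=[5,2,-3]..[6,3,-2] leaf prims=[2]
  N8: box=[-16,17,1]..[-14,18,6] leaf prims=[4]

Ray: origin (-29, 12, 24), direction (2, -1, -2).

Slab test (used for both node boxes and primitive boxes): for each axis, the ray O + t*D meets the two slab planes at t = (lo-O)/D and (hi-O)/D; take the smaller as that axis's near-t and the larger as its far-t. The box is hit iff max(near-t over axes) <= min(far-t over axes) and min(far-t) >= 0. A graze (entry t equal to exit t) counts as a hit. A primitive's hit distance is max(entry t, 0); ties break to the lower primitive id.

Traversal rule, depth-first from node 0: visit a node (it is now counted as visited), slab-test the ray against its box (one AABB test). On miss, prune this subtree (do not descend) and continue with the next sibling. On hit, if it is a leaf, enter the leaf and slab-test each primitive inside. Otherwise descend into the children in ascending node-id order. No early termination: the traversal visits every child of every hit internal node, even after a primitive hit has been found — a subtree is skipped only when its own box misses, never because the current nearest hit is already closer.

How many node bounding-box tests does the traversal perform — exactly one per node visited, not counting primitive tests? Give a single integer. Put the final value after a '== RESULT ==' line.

Walk:
N0 x:[13/2,39/2] y:[-6,16] z:[3,22] -> hit [13/2,16], descend [3, 4, 6, 7]
  N3 x:[12,13] y:[12,16] z:[21/2,12] -> hit [12,12] leaf, test {P5@t=12}
  N4 x:[21/2,39/2] y:[-5,4] z:[19,22] -> miss, prune
  N6 x:[13/2,19/2] y:[-6,-1] z:[3,23/2] -> miss, prune
  N7 x:[17,35/2] y:[9,10] z:[13,27/2] -> miss, prune

order=[0, 3, 4, 6, 7]  |boxes|=5  |leaves|=1  hit=P5

== RESULT ==
5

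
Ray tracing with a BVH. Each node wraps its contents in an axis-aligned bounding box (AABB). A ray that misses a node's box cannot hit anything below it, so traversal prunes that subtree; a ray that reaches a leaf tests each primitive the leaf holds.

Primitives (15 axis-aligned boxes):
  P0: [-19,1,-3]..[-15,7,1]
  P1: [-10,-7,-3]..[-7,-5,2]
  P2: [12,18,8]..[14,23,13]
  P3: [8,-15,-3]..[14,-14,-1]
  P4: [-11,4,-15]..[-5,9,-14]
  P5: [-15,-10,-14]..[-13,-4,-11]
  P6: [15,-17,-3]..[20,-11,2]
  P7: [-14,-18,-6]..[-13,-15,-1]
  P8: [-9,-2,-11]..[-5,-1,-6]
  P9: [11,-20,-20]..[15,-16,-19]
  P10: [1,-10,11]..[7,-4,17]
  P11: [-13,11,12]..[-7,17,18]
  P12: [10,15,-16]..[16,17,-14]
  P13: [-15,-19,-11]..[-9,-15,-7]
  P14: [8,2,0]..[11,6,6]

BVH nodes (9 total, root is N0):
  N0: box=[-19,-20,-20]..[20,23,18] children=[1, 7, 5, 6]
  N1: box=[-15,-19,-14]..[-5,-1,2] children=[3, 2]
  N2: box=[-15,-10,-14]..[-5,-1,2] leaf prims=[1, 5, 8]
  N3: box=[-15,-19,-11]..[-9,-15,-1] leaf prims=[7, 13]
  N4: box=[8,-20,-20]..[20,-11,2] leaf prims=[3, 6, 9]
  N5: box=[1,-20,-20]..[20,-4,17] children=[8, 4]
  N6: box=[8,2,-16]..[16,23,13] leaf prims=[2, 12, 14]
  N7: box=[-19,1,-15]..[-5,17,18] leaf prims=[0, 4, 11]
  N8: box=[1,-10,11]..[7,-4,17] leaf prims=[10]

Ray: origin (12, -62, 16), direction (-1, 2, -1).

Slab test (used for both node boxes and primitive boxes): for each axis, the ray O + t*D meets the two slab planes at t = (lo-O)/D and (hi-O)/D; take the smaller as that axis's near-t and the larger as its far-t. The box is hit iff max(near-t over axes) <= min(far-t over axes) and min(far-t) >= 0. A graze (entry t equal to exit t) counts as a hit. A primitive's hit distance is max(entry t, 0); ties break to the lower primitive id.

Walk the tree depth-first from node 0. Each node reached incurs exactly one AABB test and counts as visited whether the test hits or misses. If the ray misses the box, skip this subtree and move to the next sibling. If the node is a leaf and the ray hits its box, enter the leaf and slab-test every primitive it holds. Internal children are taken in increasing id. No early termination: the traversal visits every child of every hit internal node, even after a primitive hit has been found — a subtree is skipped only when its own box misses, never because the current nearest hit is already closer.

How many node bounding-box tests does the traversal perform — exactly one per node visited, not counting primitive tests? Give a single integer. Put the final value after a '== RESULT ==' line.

Walk:
N0 x:[-8,31] y:[21,85/2] z:[-2,36] -> hit [21,31], descend [1, 5, 6, 7]
  N1 x:[17,27] y:[43/2,61/2] z:[14,30] -> hit [43/2,27], descend [2, 3]
    N2 x:[17,27] y:[26,61/2] z:[14,30] -> hit [26,27] leaf, test {P1(miss), P5@t=27, P8(miss)}
    N3 x:[21,27] y:[43/2,47/2] z:[17,27] -> hit [43/2,47/2] leaf, test {P7(miss), P13@t=23}
  N5 x:[-8,11] y:[21,29] z:[-1,36] -> miss, prune
  N6 x:[-4,4] y:[32,85/2] z:[3,32] -> miss, prune
  N7 x:[17,31] y:[63/2,79/2] z:[-2,31] -> miss, prune

order=[0, 1, 2, 3, 5, 6, 7]  |boxes|=7  |leaves|=2  hit=P13

== RESULT ==
7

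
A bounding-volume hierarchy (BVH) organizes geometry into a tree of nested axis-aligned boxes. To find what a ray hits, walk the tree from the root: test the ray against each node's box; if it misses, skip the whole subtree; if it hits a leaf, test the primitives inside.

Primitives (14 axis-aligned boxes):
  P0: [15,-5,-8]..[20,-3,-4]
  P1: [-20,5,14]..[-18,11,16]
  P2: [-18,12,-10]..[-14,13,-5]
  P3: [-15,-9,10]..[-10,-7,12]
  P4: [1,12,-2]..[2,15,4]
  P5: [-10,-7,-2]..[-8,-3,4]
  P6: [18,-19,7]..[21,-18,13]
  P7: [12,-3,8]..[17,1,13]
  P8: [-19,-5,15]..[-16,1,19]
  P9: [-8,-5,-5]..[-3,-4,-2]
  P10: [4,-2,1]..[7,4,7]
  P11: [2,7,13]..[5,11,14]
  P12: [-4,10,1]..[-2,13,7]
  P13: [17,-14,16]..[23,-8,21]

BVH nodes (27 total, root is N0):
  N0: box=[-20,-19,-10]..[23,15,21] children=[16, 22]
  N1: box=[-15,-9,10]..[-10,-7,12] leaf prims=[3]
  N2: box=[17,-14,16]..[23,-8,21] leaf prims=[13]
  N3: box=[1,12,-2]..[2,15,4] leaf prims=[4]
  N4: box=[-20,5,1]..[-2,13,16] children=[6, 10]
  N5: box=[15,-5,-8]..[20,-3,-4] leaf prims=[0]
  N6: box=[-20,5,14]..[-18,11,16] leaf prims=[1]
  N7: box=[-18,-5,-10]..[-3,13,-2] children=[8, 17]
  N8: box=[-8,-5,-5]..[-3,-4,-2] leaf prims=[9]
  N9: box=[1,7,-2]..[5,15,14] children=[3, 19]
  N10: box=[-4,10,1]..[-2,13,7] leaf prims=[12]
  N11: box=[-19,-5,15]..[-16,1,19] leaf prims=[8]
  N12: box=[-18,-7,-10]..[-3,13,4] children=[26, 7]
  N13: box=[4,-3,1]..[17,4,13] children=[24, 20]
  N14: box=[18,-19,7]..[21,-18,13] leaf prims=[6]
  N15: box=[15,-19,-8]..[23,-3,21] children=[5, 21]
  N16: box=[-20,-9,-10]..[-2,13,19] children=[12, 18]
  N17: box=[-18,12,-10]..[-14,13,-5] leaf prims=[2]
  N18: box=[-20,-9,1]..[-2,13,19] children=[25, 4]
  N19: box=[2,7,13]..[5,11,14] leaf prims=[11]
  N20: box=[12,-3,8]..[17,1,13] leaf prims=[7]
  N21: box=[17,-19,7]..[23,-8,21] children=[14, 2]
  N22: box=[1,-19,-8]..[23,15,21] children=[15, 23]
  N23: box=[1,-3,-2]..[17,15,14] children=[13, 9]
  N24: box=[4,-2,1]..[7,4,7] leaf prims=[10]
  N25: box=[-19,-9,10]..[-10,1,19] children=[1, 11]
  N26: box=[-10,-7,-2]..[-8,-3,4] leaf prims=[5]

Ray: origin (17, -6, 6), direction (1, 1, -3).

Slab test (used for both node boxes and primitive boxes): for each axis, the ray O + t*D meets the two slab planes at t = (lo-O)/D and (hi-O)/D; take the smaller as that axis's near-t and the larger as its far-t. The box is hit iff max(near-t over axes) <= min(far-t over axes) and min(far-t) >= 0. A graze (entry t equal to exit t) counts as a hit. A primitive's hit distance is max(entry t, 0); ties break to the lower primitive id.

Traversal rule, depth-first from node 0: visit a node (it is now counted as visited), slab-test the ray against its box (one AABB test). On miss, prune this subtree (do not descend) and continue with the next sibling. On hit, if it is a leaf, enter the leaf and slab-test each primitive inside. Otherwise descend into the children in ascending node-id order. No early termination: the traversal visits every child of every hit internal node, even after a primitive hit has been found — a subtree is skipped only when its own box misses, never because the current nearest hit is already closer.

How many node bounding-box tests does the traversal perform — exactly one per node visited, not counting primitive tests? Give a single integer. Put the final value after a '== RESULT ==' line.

Trace the traversal:
N0 x:[-37,6] y:[-13,21] z:[-5,16/3] -> hit [-5,16/3], descend [16, 22]
  N16 x:[-37,-19] y:[-3,19] z:[-13/3,16/3] -> miss, prune
  N22 x:[-16,6] y:[-13,21] z:[-5,14/3] -> hit [-5,14/3], descend [15, 23]
    N15 x:[-2,6] y:[-13,3] z:[-5,14/3] -> hit [-2,3], descend [5, 21]
      N5 x:[-2,3] y:[1,3] z:[10/3,14/3] -> miss, prune
      N21 x:[0,6] y:[-13,-2] z:[-5,-1/3] -> miss, prune
    N23 x:[-16,0] y:[3,21] z:[-8/3,8/3] -> miss, prune

order=[0, 16, 22, 15, 5, 21, 23]  |boxes|=7  |leaves|=0  hit=miss

== RESULT ==
7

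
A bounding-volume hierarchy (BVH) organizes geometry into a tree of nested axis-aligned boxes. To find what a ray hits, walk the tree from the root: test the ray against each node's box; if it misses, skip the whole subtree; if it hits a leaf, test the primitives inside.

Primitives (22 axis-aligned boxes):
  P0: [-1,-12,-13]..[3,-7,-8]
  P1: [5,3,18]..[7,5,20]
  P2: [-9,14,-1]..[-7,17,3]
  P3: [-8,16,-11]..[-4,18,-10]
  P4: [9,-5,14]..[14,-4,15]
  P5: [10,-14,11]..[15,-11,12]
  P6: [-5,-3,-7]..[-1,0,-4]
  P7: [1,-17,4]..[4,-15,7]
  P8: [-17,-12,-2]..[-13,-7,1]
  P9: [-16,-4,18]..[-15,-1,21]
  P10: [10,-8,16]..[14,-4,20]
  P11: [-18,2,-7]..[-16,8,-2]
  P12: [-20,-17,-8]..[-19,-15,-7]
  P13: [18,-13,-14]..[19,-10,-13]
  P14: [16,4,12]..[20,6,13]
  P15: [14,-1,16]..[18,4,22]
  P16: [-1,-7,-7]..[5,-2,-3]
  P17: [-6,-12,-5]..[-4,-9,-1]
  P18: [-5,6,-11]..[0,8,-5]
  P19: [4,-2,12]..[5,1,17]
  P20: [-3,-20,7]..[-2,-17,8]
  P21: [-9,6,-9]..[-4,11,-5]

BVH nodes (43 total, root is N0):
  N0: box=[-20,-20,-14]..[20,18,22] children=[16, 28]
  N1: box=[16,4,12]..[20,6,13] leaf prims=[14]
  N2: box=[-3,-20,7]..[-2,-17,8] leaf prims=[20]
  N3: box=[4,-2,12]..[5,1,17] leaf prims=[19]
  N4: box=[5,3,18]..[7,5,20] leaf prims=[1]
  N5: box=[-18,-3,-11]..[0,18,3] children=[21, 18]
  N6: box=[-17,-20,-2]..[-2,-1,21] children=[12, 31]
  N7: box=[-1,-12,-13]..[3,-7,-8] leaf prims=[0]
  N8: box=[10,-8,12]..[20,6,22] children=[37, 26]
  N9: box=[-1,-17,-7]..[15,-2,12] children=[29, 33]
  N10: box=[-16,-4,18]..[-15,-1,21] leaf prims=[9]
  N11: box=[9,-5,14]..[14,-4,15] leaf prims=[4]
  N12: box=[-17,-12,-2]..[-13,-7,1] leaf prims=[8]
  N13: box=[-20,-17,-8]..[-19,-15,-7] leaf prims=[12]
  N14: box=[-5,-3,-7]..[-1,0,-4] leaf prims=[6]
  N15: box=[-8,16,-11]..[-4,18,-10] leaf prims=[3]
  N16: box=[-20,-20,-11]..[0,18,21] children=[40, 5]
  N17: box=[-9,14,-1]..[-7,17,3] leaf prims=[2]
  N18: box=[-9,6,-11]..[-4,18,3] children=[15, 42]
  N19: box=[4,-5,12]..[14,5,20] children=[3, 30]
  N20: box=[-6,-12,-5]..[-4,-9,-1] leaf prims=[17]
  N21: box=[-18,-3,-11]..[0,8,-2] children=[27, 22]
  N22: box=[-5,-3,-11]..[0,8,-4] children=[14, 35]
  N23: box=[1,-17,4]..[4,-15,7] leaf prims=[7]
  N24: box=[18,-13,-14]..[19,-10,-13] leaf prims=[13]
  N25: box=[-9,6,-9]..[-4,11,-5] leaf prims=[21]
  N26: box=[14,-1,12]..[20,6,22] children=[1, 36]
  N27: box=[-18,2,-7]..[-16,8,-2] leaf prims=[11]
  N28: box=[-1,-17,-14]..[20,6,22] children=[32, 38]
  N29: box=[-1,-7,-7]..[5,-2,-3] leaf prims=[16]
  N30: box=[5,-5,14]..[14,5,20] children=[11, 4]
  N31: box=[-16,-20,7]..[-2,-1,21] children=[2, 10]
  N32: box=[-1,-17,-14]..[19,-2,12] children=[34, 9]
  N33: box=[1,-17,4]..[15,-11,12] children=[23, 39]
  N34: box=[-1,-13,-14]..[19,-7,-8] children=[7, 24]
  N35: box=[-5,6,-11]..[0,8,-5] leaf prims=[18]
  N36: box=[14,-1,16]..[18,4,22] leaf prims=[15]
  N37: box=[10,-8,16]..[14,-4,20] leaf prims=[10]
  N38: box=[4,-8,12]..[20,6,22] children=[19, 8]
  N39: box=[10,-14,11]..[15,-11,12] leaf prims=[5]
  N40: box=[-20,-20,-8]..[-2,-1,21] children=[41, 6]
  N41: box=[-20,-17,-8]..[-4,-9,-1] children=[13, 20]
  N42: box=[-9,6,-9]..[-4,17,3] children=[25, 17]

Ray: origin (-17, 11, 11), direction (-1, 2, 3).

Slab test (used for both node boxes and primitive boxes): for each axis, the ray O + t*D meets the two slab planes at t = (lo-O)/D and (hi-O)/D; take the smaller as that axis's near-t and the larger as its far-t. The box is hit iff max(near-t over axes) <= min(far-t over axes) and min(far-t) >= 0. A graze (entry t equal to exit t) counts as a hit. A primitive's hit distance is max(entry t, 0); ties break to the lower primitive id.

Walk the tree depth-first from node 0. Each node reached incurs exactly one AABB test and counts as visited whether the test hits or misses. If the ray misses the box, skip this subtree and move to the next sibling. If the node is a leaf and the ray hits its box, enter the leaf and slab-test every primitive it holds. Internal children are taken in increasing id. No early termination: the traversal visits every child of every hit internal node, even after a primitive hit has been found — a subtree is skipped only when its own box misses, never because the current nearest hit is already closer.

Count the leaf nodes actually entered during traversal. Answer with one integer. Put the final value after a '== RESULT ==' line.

Trace the traversal:
N0 x:[-37,3] y:[-31/2,7/2] z:[-25/3,11/3] -> hit [-25/3,3], descend [16, 28]
  N16 x:[-17,3] y:[-31/2,7/2] z:[-22/3,10/3] -> hit [-22/3,3], descend [5, 40]
    N5 x:[-17,1] y:[-7,7/2] z:[-22/3,-8/3] -> miss, prune
    N40 x:[-15,3] y:[-31/2,-6] z:[-19/3,10/3] -> miss, prune
  N28 x:[-37,-16] y:[-14,-5/2] z:[-25/3,11/3] -> miss, prune

Summary -> nodes [0, 16, 5, 40, 28]; box-tests=5; leaf-entries=0; first=miss

== RESULT ==
0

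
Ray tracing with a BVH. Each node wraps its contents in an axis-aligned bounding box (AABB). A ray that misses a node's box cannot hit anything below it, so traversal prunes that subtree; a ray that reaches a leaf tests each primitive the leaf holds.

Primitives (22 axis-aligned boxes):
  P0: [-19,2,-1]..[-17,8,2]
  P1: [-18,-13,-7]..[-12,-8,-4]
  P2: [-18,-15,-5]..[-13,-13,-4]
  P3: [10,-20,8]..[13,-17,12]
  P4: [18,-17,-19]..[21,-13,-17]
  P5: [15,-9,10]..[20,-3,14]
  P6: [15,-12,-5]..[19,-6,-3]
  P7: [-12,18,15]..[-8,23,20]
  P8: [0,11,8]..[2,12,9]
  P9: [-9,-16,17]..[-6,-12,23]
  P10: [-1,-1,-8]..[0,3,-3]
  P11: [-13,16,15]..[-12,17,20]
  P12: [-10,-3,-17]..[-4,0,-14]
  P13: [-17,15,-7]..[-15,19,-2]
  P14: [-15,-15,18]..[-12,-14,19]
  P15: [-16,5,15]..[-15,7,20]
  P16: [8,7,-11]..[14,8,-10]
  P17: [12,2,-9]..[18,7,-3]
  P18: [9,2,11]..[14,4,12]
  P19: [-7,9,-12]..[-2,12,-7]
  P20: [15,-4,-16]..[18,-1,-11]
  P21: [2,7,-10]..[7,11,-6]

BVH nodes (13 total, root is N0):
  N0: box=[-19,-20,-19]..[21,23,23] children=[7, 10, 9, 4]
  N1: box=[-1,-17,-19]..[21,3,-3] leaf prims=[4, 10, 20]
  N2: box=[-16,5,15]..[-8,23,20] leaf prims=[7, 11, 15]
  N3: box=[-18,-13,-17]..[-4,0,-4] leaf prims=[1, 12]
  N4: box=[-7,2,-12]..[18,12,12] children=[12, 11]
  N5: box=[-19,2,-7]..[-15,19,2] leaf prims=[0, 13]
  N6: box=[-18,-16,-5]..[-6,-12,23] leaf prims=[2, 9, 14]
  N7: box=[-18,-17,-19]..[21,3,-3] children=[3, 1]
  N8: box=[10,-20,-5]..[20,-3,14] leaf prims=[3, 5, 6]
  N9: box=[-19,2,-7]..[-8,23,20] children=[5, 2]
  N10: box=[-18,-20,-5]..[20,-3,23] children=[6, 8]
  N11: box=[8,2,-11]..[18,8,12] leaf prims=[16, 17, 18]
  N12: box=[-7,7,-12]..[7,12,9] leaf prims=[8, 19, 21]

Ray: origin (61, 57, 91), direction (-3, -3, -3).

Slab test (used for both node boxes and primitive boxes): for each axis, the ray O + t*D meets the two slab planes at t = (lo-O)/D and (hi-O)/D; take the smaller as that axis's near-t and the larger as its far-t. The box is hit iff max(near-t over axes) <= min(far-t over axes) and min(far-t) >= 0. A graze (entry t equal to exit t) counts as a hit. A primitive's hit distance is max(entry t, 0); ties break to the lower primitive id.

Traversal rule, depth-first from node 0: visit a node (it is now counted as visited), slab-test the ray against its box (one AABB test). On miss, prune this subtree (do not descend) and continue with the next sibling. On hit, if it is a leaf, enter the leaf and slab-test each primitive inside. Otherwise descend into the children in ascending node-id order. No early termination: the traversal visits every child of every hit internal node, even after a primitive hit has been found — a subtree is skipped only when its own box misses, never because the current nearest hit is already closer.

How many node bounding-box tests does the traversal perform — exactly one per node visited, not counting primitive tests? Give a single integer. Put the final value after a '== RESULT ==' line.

Trace the traversal:
N0 x:[40/3,80/3] y:[34/3,77/3] z:[68/3,110/3] -> hit [68/3,77/3], descend [4, 7, 9, 10]
  N4 x:[43/3,68/3] y:[15,55/3] z:[79/3,103/3] -> miss, prune
  N7 x:[40/3,79/3] y:[18,74/3] z:[94/3,110/3] -> miss, prune
  N9 x:[23,80/3] y:[34/3,55/3] z:[71/3,98/3] -> miss, prune
  N10 x:[41/3,79/3] y:[20,77/3] z:[68/3,32] -> hit [68/3,77/3], descend [6, 8]
    N6 x:[67/3,79/3] y:[23,73/3] z:[68/3,32] -> hit [23,73/3] leaf, test {P2(miss), P9@t=23, P14(miss)}
    N8 x:[41/3,17] y:[20,77/3] z:[77/3,32] -> miss, prune

7 AABB tests over nodes [0, 4, 7, 9, 10, 6, 8]; 1 leaf entered; closest P9.

== RESULT ==
7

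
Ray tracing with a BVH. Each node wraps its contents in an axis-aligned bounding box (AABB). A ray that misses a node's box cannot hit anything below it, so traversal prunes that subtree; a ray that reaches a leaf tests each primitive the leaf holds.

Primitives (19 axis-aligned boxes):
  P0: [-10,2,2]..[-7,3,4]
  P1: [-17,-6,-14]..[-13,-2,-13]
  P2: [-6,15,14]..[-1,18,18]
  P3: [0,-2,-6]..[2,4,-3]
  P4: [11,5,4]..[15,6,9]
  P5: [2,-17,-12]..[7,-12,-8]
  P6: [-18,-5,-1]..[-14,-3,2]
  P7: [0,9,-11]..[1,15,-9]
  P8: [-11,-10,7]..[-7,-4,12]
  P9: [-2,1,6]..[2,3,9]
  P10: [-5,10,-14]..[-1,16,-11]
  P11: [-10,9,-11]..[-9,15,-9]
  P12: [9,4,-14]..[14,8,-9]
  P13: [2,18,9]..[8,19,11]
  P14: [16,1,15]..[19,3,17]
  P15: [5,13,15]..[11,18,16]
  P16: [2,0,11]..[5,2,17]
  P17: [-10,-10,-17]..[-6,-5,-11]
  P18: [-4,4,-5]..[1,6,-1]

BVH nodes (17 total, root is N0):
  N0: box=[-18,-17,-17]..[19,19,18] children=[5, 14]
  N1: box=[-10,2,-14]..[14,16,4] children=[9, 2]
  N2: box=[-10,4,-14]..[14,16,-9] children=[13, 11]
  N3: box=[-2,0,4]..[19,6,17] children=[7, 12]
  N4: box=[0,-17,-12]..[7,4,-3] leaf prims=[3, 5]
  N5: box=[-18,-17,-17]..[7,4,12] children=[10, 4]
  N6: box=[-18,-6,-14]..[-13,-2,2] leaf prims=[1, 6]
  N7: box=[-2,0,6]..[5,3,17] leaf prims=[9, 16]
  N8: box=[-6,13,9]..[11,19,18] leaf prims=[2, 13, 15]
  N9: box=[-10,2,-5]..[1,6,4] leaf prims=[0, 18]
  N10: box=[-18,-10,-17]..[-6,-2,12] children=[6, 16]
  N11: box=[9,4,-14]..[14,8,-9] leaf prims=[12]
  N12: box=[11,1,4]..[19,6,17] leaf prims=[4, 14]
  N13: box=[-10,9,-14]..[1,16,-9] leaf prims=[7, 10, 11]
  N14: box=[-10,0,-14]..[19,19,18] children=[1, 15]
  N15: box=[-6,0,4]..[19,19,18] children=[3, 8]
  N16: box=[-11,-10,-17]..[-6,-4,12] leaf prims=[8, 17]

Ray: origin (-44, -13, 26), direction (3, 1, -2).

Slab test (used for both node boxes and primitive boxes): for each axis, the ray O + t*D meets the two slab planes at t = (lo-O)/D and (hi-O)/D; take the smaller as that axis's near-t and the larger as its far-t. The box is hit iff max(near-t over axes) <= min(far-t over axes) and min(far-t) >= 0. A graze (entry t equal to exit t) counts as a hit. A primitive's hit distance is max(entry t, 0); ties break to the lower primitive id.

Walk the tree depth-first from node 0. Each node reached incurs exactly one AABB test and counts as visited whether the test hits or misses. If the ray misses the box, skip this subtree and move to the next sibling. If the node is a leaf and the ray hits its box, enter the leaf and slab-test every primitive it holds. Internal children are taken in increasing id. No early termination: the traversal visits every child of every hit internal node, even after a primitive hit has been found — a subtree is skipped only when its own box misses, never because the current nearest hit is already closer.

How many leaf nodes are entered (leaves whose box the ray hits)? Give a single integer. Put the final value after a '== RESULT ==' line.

Trace the traversal:
N0 x:[26/3,21] y:[-4,32] z:[4,43/2] -> hit [26/3,21], descend [5, 14]
  N5 x:[26/3,17] y:[-4,17] z:[7,43/2] -> hit [26/3,17], descend [4, 10]
    N4 x:[44/3,17] y:[-4,17] z:[29/2,19] -> hit [44/3,17] leaf, test {P3@t=44/3, P5(miss)}
    N10 x:[26/3,38/3] y:[3,11] z:[7,43/2] -> hit [26/3,11], descend [6, 16]
      N6 x:[26/3,31/3] y:[7,11] z:[12,20] -> miss, prune
      N16 x:[11,38/3] y:[3,9] z:[7,43/2] -> miss, prune
  N14 x:[34/3,21] y:[13,32] z:[4,20] -> hit [13,20], descend [1, 15]
    N1 x:[34/3,58/3] y:[15,29] z:[11,20] -> hit [15,58/3], descend [2, 9]
      N2 x:[34/3,58/3] y:[17,29] z:[35/2,20] -> hit [35/2,58/3], descend [11, 13]
        N11 x:[53/3,58/3] y:[17,21] z:[35/2,20] -> hit [53/3,58/3] leaf, test {P12@t=53/3}
        N13 x:[34/3,15] y:[22,29] z:[35/2,20] -> miss, prune
      N9 x:[34/3,15] y:[15,19] z:[11,31/2] -> hit [15,15] leaf, test {P0(miss), P18(miss)}
    N15 x:[38/3,21] y:[13,32] z:[4,11] -> miss, prune

Summary -> nodes [0, 5, 4, 10, 6, 16, 14, 1, 2, 11, 13, 9, 15]; box-tests=13; leaf-entries=3; first=P3

== RESULT ==
3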